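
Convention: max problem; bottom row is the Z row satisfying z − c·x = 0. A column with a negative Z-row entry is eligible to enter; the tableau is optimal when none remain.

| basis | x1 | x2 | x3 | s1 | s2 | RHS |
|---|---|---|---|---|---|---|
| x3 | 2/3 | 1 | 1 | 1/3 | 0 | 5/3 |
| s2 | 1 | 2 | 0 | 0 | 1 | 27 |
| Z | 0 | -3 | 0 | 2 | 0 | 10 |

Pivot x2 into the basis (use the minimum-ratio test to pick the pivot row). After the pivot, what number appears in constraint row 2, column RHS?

Ratio test on column x2 — row 1: (5/3)/1 = 5/3; row 2: 27/2 = 27/2. Minimum is 5/3 at row 1 (x3 leaves); pivot element 1.
Divide row 1 by 1; eliminate column x2 from the other rows.
Row 2 update in column RHS: 27 − 2·(5/3) = 71/3.

71/3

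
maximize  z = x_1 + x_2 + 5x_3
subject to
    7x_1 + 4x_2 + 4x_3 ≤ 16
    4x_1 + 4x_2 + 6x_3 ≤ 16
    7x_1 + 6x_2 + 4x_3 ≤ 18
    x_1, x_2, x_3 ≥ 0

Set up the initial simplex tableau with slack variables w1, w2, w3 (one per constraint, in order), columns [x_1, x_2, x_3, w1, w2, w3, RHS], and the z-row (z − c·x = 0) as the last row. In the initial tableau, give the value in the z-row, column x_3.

The z-row carries the negated objective coefficients: the x_3 entry is -5.

-5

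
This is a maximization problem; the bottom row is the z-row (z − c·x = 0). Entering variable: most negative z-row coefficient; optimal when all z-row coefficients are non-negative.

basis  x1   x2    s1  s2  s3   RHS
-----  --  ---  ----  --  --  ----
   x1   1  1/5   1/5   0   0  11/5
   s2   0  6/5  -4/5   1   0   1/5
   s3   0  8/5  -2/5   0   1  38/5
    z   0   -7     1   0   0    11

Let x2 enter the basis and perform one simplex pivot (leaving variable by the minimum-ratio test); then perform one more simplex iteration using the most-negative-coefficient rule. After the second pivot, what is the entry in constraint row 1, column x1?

3

Ratio test on column x2 — row 1: (11/5)/(1/5) = 11; row 2: (1/5)/(6/5) = 1/6; row 3: (38/5)/(8/5) = 19/4. Minimum is 1/6 at row 2 (s2 leaves); pivot element 6/5.
Divide row 2 by 6/5; eliminate column x2 from the other rows.
Second iteration: most negative z-row entry is -11/3 in column s1, so s1 enters.
Ratio test on column s1 — row 1: (13/6)/(1/3) = 13/2; row 2: entry -2/3 ≤ 0; row 3: (22/3)/(2/3) = 11. Minimum is 13/2 at row 1 (x1 leaves); pivot element 1/3.
Divide row 1 by 1/3; eliminate column s1 from the other rows.
After both pivots, the entry at constraint row 1, column x1 is 3.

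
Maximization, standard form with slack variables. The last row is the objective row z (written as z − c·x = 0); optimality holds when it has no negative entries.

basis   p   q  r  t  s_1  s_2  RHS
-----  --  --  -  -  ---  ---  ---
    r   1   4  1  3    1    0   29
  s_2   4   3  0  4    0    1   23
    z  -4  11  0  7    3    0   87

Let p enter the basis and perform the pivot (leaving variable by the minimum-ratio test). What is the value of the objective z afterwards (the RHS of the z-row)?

110

Ratio test on column p — row 1: 29/1 = 29; row 2: 23/4 = 23/4. Minimum is 23/4 at row 2 (s_2 leaves); pivot element 4.
Pivot on row 2; the z-row RHS becomes 87 − (-4)·(23/4) = 110.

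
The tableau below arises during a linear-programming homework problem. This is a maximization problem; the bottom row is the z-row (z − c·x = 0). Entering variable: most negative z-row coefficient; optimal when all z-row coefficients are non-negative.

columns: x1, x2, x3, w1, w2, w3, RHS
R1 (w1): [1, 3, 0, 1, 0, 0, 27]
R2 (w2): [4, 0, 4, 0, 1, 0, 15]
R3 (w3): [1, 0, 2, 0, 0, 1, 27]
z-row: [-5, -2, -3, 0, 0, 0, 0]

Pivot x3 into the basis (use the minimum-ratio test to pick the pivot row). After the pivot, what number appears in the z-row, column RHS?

Ratio test on column x3 — row 1: entry 0 ≤ 0; row 2: 15/4 = 15/4; row 3: 27/2 = 27/2. Minimum is 15/4 at row 2 (w2 leaves); pivot element 4.
Divide row 2 by 4; eliminate column x3 from the other rows.
z-row update in column RHS: 0 − (-3)·(15/4) = 45/4.

45/4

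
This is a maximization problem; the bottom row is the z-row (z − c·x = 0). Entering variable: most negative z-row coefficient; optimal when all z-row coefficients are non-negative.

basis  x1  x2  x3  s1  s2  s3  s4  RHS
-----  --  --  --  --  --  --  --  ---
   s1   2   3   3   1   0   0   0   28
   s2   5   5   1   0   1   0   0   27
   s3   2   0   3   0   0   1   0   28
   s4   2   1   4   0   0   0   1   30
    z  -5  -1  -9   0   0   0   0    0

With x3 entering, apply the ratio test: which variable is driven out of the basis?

Column x3 entries and ratios — s1: 28/3 = 28/3; s2: 27/1 = 27; s3: 28/3 = 28/3; s4: 30/4 = 15/2.
Smallest ratio is 15/2 in the row of s4, so s4 leaves.

s4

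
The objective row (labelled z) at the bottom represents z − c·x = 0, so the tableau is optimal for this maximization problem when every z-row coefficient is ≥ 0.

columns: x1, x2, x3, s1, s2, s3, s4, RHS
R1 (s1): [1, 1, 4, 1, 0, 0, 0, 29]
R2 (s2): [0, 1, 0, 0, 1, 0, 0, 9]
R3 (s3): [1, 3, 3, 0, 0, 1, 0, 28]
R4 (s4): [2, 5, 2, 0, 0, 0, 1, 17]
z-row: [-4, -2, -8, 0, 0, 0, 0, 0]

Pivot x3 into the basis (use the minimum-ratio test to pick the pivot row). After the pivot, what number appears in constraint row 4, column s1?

Ratio test on column x3 — row 1: 29/4 = 29/4; row 2: entry 0 ≤ 0; row 3: 28/3 = 28/3; row 4: 17/2 = 17/2. Minimum is 29/4 at row 1 (s1 leaves); pivot element 4.
Divide row 1 by 4; eliminate column x3 from the other rows.
Row 4 update in column s1: 0 − 2·(1/4) = -1/2.

-1/2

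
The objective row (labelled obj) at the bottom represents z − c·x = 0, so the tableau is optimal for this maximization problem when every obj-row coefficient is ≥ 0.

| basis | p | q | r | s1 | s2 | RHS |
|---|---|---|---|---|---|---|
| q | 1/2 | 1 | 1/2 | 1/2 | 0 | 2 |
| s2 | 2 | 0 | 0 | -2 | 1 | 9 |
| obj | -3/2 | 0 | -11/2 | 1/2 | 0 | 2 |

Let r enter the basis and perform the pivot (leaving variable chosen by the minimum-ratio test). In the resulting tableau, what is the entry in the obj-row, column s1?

Ratio test on column r — row 1: 2/(1/2) = 4; row 2: entry 0 ≤ 0. Minimum is 4 at row 1 (q leaves); pivot element 1/2.
Divide row 1 by 1/2; eliminate column r from the other rows.
obj-row update in column s1: 1/2 − (-11/2)·1 = 6.

6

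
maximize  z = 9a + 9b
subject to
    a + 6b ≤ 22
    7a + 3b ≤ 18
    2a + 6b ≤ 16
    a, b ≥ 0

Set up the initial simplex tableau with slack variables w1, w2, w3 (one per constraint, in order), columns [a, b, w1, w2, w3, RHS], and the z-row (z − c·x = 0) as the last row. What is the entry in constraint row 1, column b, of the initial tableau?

6

Constraint 1 has coefficient 6 on b.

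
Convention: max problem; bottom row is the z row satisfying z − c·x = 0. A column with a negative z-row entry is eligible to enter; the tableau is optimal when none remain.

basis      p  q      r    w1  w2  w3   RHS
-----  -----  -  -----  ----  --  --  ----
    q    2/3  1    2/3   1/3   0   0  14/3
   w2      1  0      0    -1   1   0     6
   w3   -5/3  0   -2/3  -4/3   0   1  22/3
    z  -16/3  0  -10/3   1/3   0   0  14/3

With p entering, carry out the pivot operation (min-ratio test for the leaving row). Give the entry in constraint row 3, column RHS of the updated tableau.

52/3

Ratio test on column p — row 1: (14/3)/(2/3) = 7; row 2: 6/1 = 6; row 3: entry -5/3 ≤ 0. Minimum is 6 at row 2 (w2 leaves); pivot element 1.
Divide row 2 by 1; eliminate column p from the other rows.
Row 3 update in column RHS: 22/3 − (-5/3)·6 = 52/3.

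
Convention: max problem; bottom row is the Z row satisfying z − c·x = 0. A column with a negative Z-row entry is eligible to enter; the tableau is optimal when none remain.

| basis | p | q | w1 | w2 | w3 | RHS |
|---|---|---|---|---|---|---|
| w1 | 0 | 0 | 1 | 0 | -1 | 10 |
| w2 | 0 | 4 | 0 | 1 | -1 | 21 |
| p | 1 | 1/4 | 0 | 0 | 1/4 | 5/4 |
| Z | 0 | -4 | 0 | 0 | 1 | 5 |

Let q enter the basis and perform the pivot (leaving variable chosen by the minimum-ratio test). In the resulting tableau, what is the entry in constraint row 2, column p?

-16

Ratio test on column q — row 1: entry 0 ≤ 0; row 2: 21/4 = 21/4; row 3: (5/4)/(1/4) = 5. Minimum is 5 at row 3 (p leaves); pivot element 1/4.
Divide row 3 by 1/4; eliminate column q from the other rows.
Row 2 update in column p: 0 − 4·4 = -16.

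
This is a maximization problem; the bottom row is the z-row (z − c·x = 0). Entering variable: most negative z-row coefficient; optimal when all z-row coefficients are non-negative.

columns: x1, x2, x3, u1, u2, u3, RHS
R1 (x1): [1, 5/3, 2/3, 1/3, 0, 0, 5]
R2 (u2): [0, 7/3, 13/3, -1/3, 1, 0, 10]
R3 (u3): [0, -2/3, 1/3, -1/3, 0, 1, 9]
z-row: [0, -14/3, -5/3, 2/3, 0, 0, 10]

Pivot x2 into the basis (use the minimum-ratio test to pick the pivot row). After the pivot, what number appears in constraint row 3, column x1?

Ratio test on column x2 — row 1: 5/(5/3) = 3; row 2: 10/(7/3) = 30/7; row 3: entry -2/3 ≤ 0. Minimum is 3 at row 1 (x1 leaves); pivot element 5/3.
Divide row 1 by 5/3; eliminate column x2 from the other rows.
Row 3 update in column x1: 0 − (-2/3)·(3/5) = 2/5.

2/5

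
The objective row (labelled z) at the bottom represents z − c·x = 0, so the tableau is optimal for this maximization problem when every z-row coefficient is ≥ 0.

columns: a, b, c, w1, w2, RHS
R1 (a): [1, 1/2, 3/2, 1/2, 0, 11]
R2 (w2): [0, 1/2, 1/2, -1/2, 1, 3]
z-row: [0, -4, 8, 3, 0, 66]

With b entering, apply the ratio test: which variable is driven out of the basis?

w2

Column b entries and ratios — a: 11/(1/2) = 22; w2: 3/(1/2) = 6.
Smallest ratio is 6 in the row of w2, so w2 leaves.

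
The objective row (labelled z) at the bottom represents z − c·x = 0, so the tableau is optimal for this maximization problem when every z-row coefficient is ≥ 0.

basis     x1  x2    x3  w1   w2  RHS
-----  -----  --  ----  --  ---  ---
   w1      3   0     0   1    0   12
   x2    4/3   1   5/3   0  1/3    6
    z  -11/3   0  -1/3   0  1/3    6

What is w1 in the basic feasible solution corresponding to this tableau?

12

w1 is basic (row 1); its value is the RHS of that row, 12.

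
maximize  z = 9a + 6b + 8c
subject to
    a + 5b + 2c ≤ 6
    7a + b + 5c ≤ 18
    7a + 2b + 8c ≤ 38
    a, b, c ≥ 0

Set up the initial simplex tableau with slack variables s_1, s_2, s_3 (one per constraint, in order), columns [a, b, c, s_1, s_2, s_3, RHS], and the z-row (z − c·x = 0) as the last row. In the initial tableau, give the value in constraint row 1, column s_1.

1

Slack s_1 belongs to constraint 1; its column is the unit vector e_1, so the entry in row 1 is 1.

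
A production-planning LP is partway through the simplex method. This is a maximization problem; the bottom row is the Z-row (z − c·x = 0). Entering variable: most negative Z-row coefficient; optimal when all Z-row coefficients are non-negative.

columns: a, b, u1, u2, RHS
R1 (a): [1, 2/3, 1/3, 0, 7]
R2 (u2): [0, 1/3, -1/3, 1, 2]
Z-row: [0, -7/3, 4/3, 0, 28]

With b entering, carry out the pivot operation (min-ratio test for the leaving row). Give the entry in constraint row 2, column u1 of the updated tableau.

Ratio test on column b — row 1: 7/(2/3) = 21/2; row 2: 2/(1/3) = 6. Minimum is 6 at row 2 (u2 leaves); pivot element 1/3.
Divide row 2 by 1/3; eliminate column b from the other rows.
In the new row 2, the u1 entry is the old entry divided by the pivot: (-1/3)/(1/3) = -1.

-1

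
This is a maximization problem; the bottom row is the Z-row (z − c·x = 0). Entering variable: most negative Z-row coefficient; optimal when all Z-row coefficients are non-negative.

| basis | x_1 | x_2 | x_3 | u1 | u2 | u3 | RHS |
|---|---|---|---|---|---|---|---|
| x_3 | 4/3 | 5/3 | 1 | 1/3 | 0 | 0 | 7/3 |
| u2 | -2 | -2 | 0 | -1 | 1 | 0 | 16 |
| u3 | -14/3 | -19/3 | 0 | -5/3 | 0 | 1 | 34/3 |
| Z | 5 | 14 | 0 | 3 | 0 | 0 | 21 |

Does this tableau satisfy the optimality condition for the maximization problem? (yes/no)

yes

Every Z-row coefficient is ≥ 0, so the tableau is optimal.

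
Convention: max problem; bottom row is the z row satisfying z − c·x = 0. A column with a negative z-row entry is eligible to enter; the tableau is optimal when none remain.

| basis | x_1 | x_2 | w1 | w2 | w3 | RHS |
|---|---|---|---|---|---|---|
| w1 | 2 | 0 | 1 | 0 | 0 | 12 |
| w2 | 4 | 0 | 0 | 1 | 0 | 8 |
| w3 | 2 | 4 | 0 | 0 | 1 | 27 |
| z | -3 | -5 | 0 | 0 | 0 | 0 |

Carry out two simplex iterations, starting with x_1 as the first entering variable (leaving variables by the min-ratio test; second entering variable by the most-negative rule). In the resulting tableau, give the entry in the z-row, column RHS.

139/4

Ratio test on column x_1 — row 1: 12/2 = 6; row 2: 8/4 = 2; row 3: 27/2 = 27/2. Minimum is 2 at row 2 (w2 leaves); pivot element 4.
Divide row 2 by 4; eliminate column x_1 from the other rows.
Second iteration: most negative z-row entry is -5 in column x_2, so x_2 enters.
Ratio test on column x_2 — row 1: entry 0 ≤ 0; row 2: entry 0 ≤ 0; row 3: 23/4 = 23/4. Minimum is 23/4 at row 3 (w3 leaves); pivot element 4.
Divide row 3 by 4; eliminate column x_2 from the other rows.
After both pivots, the entry at the z-row, column RHS is 139/4.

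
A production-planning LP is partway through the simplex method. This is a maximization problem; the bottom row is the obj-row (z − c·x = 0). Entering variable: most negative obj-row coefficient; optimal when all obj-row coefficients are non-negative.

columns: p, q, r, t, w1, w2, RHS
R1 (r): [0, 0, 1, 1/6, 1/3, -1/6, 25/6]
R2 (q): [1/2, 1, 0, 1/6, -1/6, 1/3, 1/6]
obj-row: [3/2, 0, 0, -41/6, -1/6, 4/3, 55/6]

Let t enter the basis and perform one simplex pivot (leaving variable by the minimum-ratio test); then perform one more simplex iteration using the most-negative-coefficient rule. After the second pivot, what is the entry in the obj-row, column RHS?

72

Ratio test on column t — row 1: (25/6)/(1/6) = 25; row 2: (1/6)/(1/6) = 1. Minimum is 1 at row 2 (q leaves); pivot element 1/6.
Divide row 2 by 1/6; eliminate column t from the other rows.
Second iteration: most negative obj-row entry is -7 in column w1, so w1 enters.
Ratio test on column w1 — row 1: 4/(1/2) = 8; row 2: entry -1 ≤ 0. Minimum is 8 at row 1 (r leaves); pivot element 1/2.
Divide row 1 by 1/2; eliminate column w1 from the other rows.
After both pivots, the entry at the obj-row, column RHS is 72.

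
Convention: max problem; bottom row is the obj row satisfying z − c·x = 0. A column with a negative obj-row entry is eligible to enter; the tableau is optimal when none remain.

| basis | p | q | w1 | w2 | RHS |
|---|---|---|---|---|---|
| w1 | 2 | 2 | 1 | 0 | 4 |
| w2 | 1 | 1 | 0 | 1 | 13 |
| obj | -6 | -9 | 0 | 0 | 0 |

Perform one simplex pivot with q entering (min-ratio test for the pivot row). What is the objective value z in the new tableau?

18

Ratio test on column q — row 1: 4/2 = 2; row 2: 13/1 = 13. Minimum is 2 at row 1 (w1 leaves); pivot element 2.
Pivot on row 1; the obj-row RHS becomes 0 − (-9)·2 = 18.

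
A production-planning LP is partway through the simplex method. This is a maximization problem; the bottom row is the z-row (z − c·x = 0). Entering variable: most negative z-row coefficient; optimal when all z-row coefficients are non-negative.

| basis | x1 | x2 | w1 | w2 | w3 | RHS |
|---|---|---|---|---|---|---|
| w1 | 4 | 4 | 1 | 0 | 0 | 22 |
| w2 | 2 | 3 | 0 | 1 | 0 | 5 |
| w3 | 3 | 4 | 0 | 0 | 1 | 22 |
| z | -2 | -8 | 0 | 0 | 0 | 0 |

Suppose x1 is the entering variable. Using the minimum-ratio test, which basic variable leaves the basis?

w2

Column x1 entries and ratios — w1: 22/4 = 11/2; w2: 5/2 = 5/2; w3: 22/3 = 22/3.
Smallest ratio is 5/2 in the row of w2, so w2 leaves.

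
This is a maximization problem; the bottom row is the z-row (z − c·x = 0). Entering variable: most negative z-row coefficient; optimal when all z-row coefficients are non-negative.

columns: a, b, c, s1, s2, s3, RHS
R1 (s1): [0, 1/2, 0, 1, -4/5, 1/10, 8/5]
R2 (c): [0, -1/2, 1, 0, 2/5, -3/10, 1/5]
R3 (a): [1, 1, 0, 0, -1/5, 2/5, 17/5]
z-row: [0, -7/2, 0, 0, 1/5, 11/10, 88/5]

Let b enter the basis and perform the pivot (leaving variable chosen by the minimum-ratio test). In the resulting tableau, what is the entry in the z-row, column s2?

-27/5

Ratio test on column b — row 1: (8/5)/(1/2) = 16/5; row 2: entry -1/2 ≤ 0; row 3: (17/5)/1 = 17/5. Minimum is 16/5 at row 1 (s1 leaves); pivot element 1/2.
Divide row 1 by 1/2; eliminate column b from the other rows.
z-row update in column s2: 1/5 − (-7/2)·(-8/5) = -27/5.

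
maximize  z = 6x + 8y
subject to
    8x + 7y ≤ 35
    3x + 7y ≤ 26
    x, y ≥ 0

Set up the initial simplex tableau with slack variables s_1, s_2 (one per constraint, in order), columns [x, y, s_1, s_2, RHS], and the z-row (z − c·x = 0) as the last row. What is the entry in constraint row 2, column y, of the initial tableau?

7

Constraint 2 has coefficient 7 on y.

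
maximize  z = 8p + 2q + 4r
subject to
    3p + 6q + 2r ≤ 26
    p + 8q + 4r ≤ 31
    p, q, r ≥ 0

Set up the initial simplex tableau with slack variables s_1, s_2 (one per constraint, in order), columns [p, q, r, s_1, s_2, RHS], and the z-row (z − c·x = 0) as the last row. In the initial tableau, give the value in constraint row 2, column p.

1

Constraint 2 has coefficient 1 on p.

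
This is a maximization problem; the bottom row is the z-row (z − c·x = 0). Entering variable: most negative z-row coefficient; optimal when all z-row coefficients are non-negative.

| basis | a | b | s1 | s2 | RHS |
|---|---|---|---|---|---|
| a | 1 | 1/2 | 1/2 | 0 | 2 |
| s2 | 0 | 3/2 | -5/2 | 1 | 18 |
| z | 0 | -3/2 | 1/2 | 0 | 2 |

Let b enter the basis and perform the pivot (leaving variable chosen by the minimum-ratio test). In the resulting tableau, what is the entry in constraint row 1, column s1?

Ratio test on column b — row 1: 2/(1/2) = 4; row 2: 18/(3/2) = 12. Minimum is 4 at row 1 (a leaves); pivot element 1/2.
Divide row 1 by 1/2; eliminate column b from the other rows.
In the new row 1, the s1 entry is the old entry divided by the pivot: (1/2)/(1/2) = 1.

1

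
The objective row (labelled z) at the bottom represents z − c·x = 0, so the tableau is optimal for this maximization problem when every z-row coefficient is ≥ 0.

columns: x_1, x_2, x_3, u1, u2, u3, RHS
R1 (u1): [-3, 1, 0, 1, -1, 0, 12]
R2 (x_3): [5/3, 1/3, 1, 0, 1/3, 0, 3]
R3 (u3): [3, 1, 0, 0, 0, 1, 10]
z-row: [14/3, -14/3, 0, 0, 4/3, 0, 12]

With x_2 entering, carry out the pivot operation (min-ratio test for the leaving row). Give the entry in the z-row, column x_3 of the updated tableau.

14

Ratio test on column x_2 — row 1: 12/1 = 12; row 2: 3/(1/3) = 9; row 3: 10/1 = 10. Minimum is 9 at row 2 (x_3 leaves); pivot element 1/3.
Divide row 2 by 1/3; eliminate column x_2 from the other rows.
z-row update in column x_3: 0 − (-14/3)·3 = 14.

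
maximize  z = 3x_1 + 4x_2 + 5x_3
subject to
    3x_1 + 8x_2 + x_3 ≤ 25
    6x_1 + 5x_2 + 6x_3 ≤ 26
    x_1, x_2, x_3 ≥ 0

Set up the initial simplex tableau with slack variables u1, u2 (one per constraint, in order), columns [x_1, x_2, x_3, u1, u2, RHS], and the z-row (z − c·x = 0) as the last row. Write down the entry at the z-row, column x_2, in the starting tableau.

-4

The z-row carries the negated objective coefficients: the x_2 entry is -4.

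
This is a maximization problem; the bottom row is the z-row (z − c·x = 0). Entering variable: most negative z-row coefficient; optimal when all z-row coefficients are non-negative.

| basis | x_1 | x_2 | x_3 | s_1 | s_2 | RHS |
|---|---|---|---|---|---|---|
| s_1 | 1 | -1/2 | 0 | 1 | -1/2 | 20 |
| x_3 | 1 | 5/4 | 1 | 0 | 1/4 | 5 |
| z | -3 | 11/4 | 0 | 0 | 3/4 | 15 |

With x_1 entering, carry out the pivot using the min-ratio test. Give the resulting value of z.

30

Ratio test on column x_1 — row 1: 20/1 = 20; row 2: 5/1 = 5. Minimum is 5 at row 2 (x_3 leaves); pivot element 1.
Pivot on row 2; the z-row RHS becomes 15 − (-3)·5 = 30.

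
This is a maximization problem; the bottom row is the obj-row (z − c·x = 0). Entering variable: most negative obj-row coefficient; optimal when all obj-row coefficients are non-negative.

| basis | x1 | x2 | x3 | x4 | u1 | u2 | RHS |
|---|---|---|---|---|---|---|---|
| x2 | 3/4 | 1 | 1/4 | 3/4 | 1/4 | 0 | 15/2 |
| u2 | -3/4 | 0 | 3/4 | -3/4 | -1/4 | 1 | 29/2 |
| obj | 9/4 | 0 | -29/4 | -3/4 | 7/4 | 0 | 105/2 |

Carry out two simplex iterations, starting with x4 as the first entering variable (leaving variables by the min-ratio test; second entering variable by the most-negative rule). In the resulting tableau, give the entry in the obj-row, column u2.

7

Ratio test on column x4 — row 1: (15/2)/(3/4) = 10; row 2: entry -3/4 ≤ 0. Minimum is 10 at row 1 (x2 leaves); pivot element 3/4.
Divide row 1 by 3/4; eliminate column x4 from the other rows.
Second iteration: most negative obj-row entry is -7 in column x3, so x3 enters.
Ratio test on column x3 — row 1: 10/(1/3) = 30; row 2: 22/1 = 22. Minimum is 22 at row 2 (u2 leaves); pivot element 1.
Divide row 2 by 1; eliminate column x3 from the other rows.
After both pivots, the entry at the obj-row, column u2 is 7.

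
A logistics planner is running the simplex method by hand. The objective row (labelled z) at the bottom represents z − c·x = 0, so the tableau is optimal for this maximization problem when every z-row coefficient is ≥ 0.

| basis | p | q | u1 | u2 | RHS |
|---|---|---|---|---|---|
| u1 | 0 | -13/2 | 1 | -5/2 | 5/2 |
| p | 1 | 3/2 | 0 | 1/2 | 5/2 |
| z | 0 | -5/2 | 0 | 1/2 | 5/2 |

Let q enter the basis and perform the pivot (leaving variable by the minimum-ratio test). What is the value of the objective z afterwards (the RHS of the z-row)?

Ratio test on column q — row 1: entry -13/2 ≤ 0; row 2: (5/2)/(3/2) = 5/3. Minimum is 5/3 at row 2 (p leaves); pivot element 3/2.
Pivot on row 2; the z-row RHS becomes 5/2 − (-5/2)·(5/3) = 20/3.

20/3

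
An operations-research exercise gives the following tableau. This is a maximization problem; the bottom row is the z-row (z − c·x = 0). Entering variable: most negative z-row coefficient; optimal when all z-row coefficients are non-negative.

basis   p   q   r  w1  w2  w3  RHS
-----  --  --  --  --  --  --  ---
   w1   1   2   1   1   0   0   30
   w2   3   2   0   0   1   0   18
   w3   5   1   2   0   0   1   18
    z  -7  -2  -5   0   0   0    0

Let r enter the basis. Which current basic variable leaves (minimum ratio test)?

w3

Column r entries and ratios — w1: 30/1 = 30; w2: 0 ≤ 0, skip; w3: 18/2 = 9.
Smallest ratio is 9 in the row of w3, so w3 leaves.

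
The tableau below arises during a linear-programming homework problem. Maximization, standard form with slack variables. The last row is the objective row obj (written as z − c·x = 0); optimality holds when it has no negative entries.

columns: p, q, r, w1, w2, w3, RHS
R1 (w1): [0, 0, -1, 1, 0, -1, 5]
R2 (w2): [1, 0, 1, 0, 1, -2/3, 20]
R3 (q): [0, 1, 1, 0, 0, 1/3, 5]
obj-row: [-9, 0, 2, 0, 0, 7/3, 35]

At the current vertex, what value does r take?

r is not in the basis, so in the current basic feasible solution r = 0.

0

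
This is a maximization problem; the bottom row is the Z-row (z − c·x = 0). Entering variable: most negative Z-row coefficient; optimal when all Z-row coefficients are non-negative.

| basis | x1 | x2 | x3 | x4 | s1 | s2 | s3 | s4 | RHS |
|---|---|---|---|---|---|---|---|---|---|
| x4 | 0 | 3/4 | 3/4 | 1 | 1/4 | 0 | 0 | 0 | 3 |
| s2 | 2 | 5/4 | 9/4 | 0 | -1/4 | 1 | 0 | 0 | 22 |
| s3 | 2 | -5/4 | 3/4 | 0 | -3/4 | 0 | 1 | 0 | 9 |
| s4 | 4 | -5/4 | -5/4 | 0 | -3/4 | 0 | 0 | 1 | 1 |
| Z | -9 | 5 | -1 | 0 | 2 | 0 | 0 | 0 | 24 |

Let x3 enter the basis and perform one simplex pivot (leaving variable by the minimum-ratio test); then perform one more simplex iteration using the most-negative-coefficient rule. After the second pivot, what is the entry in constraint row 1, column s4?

Ratio test on column x3 — row 1: 3/(3/4) = 4; row 2: 22/(9/4) = 88/9; row 3: 9/(3/4) = 12; row 4: entry -5/4 ≤ 0. Minimum is 4 at row 1 (x4 leaves); pivot element 3/4.
Divide row 1 by 3/4; eliminate column x3 from the other rows.
Second iteration: most negative Z-row entry is -9 in column x1, so x1 enters.
Ratio test on column x1 — row 1: entry 0 ≤ 0; row 2: 13/2 = 13/2; row 3: 6/2 = 3; row 4: 6/4 = 3/2. Minimum is 3/2 at row 4 (s4 leaves); pivot element 4.
Divide row 4 by 4; eliminate column x1 from the other rows.
After both pivots, the entry at constraint row 1, column s4 is 0.

0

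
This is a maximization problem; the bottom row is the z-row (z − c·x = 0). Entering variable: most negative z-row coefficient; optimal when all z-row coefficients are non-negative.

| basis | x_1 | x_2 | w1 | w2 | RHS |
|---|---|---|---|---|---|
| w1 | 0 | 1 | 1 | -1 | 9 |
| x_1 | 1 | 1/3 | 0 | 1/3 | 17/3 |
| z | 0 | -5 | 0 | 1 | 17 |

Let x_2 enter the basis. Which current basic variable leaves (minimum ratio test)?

Column x_2 entries and ratios — w1: 9/1 = 9; x_1: (17/3)/(1/3) = 17.
Smallest ratio is 9 in the row of w1, so w1 leaves.

w1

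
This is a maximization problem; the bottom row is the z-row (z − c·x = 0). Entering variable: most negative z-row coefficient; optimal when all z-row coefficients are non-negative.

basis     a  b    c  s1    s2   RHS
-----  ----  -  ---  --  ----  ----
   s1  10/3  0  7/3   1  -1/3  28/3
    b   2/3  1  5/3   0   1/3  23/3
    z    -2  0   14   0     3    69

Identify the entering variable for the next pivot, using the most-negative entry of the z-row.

a

Negative z-row entries: a: -2.
The most negative is -2 in column a, so a enters.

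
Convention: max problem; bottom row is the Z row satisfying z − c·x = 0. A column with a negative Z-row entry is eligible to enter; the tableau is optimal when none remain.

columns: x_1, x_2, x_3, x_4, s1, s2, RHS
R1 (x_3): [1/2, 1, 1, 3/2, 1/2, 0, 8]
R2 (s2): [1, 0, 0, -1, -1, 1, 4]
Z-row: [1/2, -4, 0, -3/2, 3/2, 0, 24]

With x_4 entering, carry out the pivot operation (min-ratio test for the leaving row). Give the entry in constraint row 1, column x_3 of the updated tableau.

Ratio test on column x_4 — row 1: 8/(3/2) = 16/3; row 2: entry -1 ≤ 0. Minimum is 16/3 at row 1 (x_3 leaves); pivot element 3/2.
Divide row 1 by 3/2; eliminate column x_4 from the other rows.
In the new row 1, the x_3 entry is the old entry divided by the pivot: 1/(3/2) = 2/3.

2/3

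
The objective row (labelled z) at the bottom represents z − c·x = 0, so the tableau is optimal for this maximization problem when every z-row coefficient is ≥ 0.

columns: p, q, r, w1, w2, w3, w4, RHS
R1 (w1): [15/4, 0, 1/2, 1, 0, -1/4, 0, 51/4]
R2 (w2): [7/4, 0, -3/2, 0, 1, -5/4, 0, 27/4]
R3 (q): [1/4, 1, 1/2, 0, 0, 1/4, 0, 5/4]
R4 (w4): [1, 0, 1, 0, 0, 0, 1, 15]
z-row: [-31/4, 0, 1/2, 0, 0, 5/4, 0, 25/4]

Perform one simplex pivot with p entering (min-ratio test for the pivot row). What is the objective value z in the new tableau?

163/5

Ratio test on column p — row 1: (51/4)/(15/4) = 17/5; row 2: (27/4)/(7/4) = 27/7; row 3: (5/4)/(1/4) = 5; row 4: 15/1 = 15. Minimum is 17/5 at row 1 (w1 leaves); pivot element 15/4.
Pivot on row 1; the z-row RHS becomes 25/4 − (-31/4)·(17/5) = 163/5.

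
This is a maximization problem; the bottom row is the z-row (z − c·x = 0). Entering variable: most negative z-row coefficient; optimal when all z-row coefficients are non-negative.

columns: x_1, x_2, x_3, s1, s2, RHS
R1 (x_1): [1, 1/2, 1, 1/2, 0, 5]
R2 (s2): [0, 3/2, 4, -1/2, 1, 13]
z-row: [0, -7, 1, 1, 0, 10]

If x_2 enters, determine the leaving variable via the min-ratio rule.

s2

Column x_2 entries and ratios — x_1: 5/(1/2) = 10; s2: 13/(3/2) = 26/3.
Smallest ratio is 26/3 in the row of s2, so s2 leaves.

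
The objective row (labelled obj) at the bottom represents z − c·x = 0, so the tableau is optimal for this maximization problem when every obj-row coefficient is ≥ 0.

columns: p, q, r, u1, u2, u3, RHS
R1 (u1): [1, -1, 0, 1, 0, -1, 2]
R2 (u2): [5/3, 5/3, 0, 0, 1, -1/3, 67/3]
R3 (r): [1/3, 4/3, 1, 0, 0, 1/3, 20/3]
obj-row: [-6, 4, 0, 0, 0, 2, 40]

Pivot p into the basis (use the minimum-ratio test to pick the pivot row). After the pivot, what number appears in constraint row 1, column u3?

Ratio test on column p — row 1: 2/1 = 2; row 2: (67/3)/(5/3) = 67/5; row 3: (20/3)/(1/3) = 20. Minimum is 2 at row 1 (u1 leaves); pivot element 1.
Divide row 1 by 1; eliminate column p from the other rows.
In the new row 1, the u3 entry is the old entry divided by the pivot: (-1)/1 = -1.

-1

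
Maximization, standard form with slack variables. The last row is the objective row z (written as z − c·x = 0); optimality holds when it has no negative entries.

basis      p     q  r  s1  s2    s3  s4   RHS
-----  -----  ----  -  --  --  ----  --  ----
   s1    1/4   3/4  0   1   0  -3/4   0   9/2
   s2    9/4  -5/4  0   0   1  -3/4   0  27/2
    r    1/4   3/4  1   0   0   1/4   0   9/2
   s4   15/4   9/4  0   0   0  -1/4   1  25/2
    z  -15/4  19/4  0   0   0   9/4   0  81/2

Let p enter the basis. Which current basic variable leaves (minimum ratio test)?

Column p entries and ratios — s1: (9/2)/(1/4) = 18; s2: (27/2)/(9/4) = 6; r: (9/2)/(1/4) = 18; s4: (25/2)/(15/4) = 10/3.
Smallest ratio is 10/3 in the row of s4, so s4 leaves.

s4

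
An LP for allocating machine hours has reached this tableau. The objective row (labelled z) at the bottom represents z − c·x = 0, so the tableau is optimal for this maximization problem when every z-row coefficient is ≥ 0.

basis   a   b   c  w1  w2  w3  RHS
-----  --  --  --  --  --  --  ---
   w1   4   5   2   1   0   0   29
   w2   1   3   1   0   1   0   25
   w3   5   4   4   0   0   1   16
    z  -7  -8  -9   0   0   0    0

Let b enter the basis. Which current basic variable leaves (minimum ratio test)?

Column b entries and ratios — w1: 29/5 = 29/5; w2: 25/3 = 25/3; w3: 16/4 = 4.
Smallest ratio is 4 in the row of w3, so w3 leaves.

w3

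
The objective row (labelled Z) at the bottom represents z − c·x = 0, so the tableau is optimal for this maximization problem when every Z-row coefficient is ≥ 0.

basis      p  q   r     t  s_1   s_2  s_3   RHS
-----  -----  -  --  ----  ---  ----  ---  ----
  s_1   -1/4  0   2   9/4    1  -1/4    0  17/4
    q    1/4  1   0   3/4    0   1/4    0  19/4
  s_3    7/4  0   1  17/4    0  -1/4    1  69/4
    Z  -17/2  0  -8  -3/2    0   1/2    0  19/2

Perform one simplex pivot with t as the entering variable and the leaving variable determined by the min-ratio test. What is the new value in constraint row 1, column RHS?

17/9

Ratio test on column t — row 1: (17/4)/(9/4) = 17/9; row 2: (19/4)/(3/4) = 19/3; row 3: (69/4)/(17/4) = 69/17. Minimum is 17/9 at row 1 (s_1 leaves); pivot element 9/4.
Divide row 1 by 9/4; eliminate column t from the other rows.
In the new row 1, the RHS entry is the old entry divided by the pivot: (17/4)/(9/4) = 17/9.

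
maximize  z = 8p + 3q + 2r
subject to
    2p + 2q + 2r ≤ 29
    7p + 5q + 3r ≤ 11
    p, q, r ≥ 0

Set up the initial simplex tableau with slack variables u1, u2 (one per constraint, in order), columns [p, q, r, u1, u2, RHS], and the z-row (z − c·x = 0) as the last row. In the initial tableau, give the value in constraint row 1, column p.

Constraint 1 has coefficient 2 on p.

2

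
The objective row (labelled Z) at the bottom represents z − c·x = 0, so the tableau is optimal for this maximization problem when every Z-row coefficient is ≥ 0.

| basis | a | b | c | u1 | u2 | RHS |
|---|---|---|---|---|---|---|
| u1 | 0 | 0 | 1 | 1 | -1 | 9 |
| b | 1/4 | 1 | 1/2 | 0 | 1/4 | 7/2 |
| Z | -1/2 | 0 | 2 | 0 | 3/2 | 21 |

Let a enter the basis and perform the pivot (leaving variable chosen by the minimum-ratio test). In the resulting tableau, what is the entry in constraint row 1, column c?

Ratio test on column a — row 1: entry 0 ≤ 0; row 2: (7/2)/(1/4) = 14. Minimum is 14 at row 2 (b leaves); pivot element 1/4.
Divide row 2 by 1/4; eliminate column a from the other rows.
Row 1 update in column c: 1 − 0·2 = 1.

1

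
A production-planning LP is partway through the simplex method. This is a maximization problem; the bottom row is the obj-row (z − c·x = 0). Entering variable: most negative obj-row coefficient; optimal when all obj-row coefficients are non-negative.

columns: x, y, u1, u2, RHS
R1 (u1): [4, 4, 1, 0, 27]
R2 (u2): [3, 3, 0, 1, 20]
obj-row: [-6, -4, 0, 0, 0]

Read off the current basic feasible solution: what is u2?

20

u2 is basic (row 2); its value is the RHS of that row, 20.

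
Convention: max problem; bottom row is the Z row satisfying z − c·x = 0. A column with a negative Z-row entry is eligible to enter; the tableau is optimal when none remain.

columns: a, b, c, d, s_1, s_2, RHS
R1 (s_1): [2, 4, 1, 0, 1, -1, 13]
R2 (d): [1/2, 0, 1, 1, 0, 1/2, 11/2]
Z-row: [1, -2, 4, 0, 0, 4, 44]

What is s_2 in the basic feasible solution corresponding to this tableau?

s_2 is not in the basis, so in the current basic feasible solution s_2 = 0.

0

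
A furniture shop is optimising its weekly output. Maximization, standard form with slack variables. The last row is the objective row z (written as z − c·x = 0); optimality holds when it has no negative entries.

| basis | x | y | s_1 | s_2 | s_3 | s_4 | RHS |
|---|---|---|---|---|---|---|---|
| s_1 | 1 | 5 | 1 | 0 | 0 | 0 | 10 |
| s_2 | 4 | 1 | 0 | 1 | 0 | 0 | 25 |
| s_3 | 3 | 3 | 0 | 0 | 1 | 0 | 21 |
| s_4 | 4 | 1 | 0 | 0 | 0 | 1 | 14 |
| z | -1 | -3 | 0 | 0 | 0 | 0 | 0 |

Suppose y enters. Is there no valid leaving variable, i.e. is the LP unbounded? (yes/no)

Column y has positive entries in row(s) 1, 2, 3, 4, so the ratio test bounds it — not unbounded.

no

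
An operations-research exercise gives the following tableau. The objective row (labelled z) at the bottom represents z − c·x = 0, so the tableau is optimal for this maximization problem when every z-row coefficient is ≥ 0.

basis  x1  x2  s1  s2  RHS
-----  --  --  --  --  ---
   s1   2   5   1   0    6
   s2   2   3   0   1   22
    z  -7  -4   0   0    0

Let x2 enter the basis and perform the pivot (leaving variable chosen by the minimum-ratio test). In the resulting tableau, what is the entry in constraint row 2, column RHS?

Ratio test on column x2 — row 1: 6/5 = 6/5; row 2: 22/3 = 22/3. Minimum is 6/5 at row 1 (s1 leaves); pivot element 5.
Divide row 1 by 5; eliminate column x2 from the other rows.
Row 2 update in column RHS: 22 − 3·(6/5) = 92/5.

92/5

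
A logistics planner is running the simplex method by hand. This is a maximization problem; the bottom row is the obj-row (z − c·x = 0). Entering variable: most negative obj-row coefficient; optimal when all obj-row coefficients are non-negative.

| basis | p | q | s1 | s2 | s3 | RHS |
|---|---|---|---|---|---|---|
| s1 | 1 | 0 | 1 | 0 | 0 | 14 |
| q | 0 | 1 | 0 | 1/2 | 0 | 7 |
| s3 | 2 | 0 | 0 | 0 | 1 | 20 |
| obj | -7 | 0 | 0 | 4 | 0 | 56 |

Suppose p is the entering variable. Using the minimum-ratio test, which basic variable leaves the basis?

s3

Column p entries and ratios — s1: 14/1 = 14; q: 0 ≤ 0, skip; s3: 20/2 = 10.
Smallest ratio is 10 in the row of s3, so s3 leaves.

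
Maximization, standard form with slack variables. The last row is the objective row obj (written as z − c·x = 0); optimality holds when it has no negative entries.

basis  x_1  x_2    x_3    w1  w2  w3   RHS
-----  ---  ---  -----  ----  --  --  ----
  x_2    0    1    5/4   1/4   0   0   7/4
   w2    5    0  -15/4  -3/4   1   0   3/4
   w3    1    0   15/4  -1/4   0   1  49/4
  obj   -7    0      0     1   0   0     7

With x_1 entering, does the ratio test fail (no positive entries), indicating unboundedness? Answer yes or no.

Column x_1 has positive entries in row(s) 2, 3, so the ratio test bounds it — not unbounded.

no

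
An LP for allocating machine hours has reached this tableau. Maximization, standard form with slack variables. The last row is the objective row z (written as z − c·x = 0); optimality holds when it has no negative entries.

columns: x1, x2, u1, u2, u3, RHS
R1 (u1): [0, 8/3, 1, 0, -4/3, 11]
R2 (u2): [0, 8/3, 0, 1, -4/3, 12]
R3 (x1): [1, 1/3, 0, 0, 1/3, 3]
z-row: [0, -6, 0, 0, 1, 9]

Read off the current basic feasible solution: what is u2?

u2 is basic (row 2); its value is the RHS of that row, 12.

12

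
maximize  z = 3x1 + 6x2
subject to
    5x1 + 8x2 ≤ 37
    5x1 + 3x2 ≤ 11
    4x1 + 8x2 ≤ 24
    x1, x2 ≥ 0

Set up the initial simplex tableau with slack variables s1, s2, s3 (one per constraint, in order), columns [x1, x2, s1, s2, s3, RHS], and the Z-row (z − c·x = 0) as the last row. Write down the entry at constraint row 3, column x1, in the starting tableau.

Constraint 3 has coefficient 4 on x1.

4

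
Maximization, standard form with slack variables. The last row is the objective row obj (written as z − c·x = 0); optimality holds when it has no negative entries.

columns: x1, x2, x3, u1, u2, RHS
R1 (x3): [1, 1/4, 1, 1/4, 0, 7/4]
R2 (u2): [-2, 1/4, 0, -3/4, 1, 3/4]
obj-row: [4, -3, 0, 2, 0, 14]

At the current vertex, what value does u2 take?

3/4

u2 is basic (row 2); its value is the RHS of that row, 3/4.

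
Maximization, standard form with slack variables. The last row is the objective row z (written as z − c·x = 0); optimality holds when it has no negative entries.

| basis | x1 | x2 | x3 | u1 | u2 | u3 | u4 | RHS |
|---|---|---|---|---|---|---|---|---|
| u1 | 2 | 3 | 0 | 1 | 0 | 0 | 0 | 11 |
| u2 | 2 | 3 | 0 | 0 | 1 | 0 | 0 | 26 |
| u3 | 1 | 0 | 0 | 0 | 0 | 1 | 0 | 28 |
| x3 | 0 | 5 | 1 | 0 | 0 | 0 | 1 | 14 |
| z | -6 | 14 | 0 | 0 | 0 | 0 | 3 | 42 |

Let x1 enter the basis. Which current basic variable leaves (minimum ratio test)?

Column x1 entries and ratios — u1: 11/2 = 11/2; u2: 26/2 = 13; u3: 28/1 = 28; x3: 0 ≤ 0, skip.
Smallest ratio is 11/2 in the row of u1, so u1 leaves.

u1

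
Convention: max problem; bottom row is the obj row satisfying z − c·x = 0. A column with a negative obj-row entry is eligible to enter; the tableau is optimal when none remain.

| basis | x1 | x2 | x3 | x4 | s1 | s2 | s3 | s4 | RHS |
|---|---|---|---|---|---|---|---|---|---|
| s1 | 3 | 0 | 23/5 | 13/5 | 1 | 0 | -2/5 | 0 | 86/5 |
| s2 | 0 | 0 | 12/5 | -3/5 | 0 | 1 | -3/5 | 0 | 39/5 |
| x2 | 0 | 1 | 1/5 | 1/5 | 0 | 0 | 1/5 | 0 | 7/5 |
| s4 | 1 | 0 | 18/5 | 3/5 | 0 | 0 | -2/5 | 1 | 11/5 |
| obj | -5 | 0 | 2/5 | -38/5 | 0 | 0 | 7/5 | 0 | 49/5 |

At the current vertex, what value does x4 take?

0

x4 is not in the basis, so in the current basic feasible solution x4 = 0.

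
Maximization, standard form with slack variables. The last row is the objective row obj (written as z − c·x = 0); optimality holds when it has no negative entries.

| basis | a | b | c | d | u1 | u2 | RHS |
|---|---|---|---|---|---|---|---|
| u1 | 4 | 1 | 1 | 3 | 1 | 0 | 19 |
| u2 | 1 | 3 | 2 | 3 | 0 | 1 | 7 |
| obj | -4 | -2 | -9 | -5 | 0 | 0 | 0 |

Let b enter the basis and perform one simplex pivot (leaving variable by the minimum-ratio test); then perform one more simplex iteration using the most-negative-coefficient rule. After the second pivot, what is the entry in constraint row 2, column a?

Ratio test on column b — row 1: 19/1 = 19; row 2: 7/3 = 7/3. Minimum is 7/3 at row 2 (u2 leaves); pivot element 3.
Divide row 2 by 3; eliminate column b from the other rows.
Second iteration: most negative obj-row entry is -23/3 in column c, so c enters.
Ratio test on column c — row 1: (50/3)/(1/3) = 50; row 2: (7/3)/(2/3) = 7/2. Minimum is 7/2 at row 2 (b leaves); pivot element 2/3.
Divide row 2 by 2/3; eliminate column c from the other rows.
After both pivots, the entry at constraint row 2, column a is 1/2.

1/2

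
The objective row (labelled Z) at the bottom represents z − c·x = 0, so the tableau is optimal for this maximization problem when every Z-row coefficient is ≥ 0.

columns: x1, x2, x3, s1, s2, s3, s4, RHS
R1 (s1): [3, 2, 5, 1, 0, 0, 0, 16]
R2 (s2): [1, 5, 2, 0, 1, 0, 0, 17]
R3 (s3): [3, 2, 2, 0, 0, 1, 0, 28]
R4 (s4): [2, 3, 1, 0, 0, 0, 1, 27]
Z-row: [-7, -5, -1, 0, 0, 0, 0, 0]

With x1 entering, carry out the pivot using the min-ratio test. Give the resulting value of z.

Ratio test on column x1 — row 1: 16/3 = 16/3; row 2: 17/1 = 17; row 3: 28/3 = 28/3; row 4: 27/2 = 27/2. Minimum is 16/3 at row 1 (s1 leaves); pivot element 3.
Pivot on row 1; the Z-row RHS becomes 0 − (-7)·(16/3) = 112/3.

112/3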